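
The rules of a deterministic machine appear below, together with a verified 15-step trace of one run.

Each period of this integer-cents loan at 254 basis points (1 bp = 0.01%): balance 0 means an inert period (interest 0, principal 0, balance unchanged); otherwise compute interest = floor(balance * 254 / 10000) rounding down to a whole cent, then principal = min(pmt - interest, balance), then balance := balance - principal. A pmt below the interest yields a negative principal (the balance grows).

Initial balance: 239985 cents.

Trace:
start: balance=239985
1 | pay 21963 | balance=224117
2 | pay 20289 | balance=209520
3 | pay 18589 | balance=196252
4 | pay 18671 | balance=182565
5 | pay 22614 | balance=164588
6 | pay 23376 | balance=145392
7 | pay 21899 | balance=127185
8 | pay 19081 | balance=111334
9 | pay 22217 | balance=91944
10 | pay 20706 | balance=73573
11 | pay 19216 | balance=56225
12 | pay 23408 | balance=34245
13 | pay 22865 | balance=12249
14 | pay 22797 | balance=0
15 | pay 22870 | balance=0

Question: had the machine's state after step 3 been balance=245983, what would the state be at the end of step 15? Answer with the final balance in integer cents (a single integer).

33827

state after step 3 := balance=245983
4 | pay 18671 | balance=233559
5 | pay 22614 | balance=216877
6 | pay 23376 | balance=199009
7 | pay 21899 | balance=182164
8 | pay 19081 | balance=167709
9 | pay 22217 | balance=149751
10 | pay 20706 | balance=132848
11 | pay 19216 | balance=117006
12 | pay 23408 | balance=96569
13 | pay 22865 | balance=76156
14 | pay 22797 | balance=55293
15 | pay 22870 | balance=33827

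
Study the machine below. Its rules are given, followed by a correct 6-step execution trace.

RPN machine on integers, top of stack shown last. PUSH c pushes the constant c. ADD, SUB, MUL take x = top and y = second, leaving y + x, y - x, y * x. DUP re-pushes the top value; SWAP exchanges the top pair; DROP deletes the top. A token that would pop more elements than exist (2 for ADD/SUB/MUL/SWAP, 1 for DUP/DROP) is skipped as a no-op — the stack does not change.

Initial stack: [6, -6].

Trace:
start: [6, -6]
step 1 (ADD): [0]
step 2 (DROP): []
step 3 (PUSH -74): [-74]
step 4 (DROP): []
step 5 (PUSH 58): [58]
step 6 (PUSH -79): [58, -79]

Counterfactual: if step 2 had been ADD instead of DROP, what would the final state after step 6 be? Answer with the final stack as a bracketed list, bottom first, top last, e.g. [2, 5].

(re-executing from step 2 with the substitution; state before step 2: [0])
step 2 (ADD): [0]
step 3 (PUSH -74): [0, -74]
step 4 (DROP): [0]
step 5 (PUSH 58): [0, 58]
step 6 (PUSH -79): [0, 58, -79]

[0, 58, -79]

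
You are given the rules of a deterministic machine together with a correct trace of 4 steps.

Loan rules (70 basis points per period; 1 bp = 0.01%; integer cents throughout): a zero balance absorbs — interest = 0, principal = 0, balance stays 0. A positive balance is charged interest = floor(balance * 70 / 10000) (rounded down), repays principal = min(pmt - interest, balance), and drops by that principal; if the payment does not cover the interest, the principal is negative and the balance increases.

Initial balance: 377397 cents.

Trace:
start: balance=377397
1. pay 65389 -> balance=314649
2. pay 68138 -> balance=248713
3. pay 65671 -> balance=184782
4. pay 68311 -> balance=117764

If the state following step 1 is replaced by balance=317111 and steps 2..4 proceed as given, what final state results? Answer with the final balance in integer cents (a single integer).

120278

state after step 1 := balance=317111
2. pay 68138 -> balance=251192
3. pay 65671 -> balance=187279
4. pay 68311 -> balance=120278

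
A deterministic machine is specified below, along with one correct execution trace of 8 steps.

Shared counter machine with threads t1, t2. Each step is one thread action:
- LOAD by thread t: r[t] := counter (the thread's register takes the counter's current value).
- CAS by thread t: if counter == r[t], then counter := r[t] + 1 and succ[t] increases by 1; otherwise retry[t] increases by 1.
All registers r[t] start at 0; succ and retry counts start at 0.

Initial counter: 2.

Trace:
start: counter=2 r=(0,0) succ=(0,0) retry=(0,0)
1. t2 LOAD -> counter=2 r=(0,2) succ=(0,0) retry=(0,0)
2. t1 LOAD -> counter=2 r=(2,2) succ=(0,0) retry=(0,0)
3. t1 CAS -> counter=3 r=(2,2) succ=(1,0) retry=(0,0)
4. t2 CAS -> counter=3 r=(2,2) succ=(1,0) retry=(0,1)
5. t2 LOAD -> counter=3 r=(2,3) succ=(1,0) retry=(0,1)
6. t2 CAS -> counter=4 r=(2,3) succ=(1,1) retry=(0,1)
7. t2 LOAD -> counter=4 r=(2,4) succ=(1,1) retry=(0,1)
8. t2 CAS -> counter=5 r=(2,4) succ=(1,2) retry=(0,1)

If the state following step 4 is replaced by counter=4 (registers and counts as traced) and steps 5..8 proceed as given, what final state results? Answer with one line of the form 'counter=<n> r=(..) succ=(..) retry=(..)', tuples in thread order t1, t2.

state after step 4 := counter=4 r=(2,2) succ=(1,0) retry=(0,1)
5. t2 LOAD -> counter=4 r=(2,4) succ=(1,0) retry=(0,1)
6. t2 CAS -> counter=5 r=(2,4) succ=(1,1) retry=(0,1)
7. t2 LOAD -> counter=5 r=(2,5) succ=(1,1) retry=(0,1)
8. t2 CAS -> counter=6 r=(2,5) succ=(1,2) retry=(0,1)

counter=6 r=(2,5) succ=(1,2) retry=(0,1)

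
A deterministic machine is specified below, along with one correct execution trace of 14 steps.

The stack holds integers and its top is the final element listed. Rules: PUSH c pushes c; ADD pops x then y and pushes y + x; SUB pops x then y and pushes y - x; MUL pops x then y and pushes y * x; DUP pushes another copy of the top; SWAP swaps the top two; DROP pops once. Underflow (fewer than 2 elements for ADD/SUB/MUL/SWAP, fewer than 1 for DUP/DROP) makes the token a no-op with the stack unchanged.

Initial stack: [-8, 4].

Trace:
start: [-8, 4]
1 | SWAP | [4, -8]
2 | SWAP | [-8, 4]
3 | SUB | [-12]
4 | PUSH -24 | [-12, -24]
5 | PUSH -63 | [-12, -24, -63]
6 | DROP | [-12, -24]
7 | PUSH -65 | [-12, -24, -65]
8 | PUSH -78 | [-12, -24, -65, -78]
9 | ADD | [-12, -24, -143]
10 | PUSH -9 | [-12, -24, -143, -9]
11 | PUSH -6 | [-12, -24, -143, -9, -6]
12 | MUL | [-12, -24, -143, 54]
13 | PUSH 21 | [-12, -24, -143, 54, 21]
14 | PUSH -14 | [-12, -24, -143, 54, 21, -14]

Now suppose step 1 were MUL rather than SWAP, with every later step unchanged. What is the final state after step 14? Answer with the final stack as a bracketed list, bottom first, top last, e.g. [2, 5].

[-32, -24, -143, 54, 21, -14]

(re-executing from step 1 with the substitution; state before step 1: [-8, 4])
1 | MUL | [-32]
2 | SWAP | [-32]
3 | SUB | [-32]
4 | PUSH -24 | [-32, -24]
5 | PUSH -63 | [-32, -24, -63]
6 | DROP | [-32, -24]
7 | PUSH -65 | [-32, -24, -65]
8 | PUSH -78 | [-32, -24, -65, -78]
9 | ADD | [-32, -24, -143]
10 | PUSH -9 | [-32, -24, -143, -9]
11 | PUSH -6 | [-32, -24, -143, -9, -6]
12 | MUL | [-32, -24, -143, 54]
13 | PUSH 21 | [-32, -24, -143, 54, 21]
14 | PUSH -14 | [-32, -24, -143, 54, 21, -14]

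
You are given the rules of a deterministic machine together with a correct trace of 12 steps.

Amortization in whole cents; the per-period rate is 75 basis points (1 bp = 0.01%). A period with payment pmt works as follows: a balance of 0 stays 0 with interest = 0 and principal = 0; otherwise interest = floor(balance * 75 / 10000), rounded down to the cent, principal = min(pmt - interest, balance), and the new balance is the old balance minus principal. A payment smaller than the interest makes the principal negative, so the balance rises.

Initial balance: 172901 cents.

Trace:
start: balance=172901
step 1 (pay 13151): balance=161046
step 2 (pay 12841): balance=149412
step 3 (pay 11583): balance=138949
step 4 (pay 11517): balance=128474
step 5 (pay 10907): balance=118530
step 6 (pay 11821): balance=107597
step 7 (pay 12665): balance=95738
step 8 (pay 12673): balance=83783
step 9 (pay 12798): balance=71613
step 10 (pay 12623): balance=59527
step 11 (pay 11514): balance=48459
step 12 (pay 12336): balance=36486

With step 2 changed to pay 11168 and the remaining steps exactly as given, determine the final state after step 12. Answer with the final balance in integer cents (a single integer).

(re-executing from step 2 with the substitution; state before step 2: balance=161046)
step 2 (pay 11168): balance=151085
step 3 (pay 11583): balance=140635
step 4 (pay 11517): balance=130172
step 5 (pay 10907): balance=120241
step 6 (pay 11821): balance=109321
step 7 (pay 12665): balance=97475
step 8 (pay 12673): balance=85533
step 9 (pay 12798): balance=73376
step 10 (pay 12623): balance=61303
step 11 (pay 11514): balance=50248
step 12 (pay 12336): balance=38288

38288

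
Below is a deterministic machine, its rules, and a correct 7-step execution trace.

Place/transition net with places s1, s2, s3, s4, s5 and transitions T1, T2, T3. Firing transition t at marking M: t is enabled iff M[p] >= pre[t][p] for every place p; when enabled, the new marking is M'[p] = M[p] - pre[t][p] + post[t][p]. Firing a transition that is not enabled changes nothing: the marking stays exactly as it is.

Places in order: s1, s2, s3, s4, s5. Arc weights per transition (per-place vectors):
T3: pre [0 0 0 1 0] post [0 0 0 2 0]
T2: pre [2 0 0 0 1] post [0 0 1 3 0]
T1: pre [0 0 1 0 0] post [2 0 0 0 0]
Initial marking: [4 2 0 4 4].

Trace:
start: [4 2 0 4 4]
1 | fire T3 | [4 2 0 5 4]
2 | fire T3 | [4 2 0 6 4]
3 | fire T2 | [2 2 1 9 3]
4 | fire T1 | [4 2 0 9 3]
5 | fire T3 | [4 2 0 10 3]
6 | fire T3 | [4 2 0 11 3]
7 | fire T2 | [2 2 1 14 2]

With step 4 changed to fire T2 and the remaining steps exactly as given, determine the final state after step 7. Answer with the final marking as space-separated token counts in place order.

(re-executing from step 4 with the substitution; state before step 4: [2 2 1 9 3])
4 | fire T2 | [0 2 2 12 2]
5 | fire T3 | [0 2 2 13 2]
6 | fire T3 | [0 2 2 14 2]
7 | fire T2 | [0 2 2 14 2]

0 2 2 14 2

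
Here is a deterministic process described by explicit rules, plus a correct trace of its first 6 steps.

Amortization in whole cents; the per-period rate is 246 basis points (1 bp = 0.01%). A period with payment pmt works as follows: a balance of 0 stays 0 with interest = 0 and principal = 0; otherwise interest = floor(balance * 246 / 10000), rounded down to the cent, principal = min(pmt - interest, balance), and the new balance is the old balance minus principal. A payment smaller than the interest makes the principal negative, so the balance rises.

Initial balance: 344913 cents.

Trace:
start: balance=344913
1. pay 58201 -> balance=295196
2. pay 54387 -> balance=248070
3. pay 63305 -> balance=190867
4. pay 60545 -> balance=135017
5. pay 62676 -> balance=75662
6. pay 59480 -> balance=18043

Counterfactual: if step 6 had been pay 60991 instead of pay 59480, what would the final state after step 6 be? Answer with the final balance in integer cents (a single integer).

16532

(re-executing from step 6 with the substitution; state before step 6: balance=75662)
6. pay 60991 -> balance=16532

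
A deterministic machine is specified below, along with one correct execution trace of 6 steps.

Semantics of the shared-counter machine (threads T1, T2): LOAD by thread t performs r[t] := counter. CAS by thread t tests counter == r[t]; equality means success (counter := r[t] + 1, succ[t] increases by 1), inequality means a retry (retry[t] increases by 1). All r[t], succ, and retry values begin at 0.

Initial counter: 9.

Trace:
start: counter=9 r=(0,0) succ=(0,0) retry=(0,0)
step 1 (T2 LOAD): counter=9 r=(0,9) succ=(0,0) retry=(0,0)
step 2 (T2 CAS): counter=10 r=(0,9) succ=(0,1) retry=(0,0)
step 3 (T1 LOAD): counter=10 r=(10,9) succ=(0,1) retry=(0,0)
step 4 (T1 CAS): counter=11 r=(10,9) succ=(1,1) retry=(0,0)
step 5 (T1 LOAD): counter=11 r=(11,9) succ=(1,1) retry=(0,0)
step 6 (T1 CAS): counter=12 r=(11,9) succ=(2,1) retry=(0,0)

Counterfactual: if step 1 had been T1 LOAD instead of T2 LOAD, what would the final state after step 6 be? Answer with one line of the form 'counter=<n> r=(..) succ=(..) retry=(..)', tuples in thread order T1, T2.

(re-executing from step 1 with the substitution; state before step 1: counter=9 r=(0,0) succ=(0,0) retry=(0,0))
step 1 (T1 LOAD): counter=9 r=(9,0) succ=(0,0) retry=(0,0)
step 2 (T2 CAS): counter=9 r=(9,0) succ=(0,0) retry=(0,1)
step 3 (T1 LOAD): counter=9 r=(9,0) succ=(0,0) retry=(0,1)
step 4 (T1 CAS): counter=10 r=(9,0) succ=(1,0) retry=(0,1)
step 5 (T1 LOAD): counter=10 r=(10,0) succ=(1,0) retry=(0,1)
step 6 (T1 CAS): counter=11 r=(10,0) succ=(2,0) retry=(0,1)

counter=11 r=(10,0) succ=(2,0) retry=(0,1)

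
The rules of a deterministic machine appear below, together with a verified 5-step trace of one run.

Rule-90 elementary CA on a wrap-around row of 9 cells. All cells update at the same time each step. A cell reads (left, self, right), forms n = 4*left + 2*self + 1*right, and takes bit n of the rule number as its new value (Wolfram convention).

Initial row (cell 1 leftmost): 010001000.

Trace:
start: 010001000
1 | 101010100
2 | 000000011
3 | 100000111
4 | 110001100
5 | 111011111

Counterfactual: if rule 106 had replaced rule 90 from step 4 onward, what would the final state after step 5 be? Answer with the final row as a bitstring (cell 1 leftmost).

(re-executing steps 4..5 under rule 106; state before step 4: 100000111)
4 | 100001100
5 | 000011101

000011101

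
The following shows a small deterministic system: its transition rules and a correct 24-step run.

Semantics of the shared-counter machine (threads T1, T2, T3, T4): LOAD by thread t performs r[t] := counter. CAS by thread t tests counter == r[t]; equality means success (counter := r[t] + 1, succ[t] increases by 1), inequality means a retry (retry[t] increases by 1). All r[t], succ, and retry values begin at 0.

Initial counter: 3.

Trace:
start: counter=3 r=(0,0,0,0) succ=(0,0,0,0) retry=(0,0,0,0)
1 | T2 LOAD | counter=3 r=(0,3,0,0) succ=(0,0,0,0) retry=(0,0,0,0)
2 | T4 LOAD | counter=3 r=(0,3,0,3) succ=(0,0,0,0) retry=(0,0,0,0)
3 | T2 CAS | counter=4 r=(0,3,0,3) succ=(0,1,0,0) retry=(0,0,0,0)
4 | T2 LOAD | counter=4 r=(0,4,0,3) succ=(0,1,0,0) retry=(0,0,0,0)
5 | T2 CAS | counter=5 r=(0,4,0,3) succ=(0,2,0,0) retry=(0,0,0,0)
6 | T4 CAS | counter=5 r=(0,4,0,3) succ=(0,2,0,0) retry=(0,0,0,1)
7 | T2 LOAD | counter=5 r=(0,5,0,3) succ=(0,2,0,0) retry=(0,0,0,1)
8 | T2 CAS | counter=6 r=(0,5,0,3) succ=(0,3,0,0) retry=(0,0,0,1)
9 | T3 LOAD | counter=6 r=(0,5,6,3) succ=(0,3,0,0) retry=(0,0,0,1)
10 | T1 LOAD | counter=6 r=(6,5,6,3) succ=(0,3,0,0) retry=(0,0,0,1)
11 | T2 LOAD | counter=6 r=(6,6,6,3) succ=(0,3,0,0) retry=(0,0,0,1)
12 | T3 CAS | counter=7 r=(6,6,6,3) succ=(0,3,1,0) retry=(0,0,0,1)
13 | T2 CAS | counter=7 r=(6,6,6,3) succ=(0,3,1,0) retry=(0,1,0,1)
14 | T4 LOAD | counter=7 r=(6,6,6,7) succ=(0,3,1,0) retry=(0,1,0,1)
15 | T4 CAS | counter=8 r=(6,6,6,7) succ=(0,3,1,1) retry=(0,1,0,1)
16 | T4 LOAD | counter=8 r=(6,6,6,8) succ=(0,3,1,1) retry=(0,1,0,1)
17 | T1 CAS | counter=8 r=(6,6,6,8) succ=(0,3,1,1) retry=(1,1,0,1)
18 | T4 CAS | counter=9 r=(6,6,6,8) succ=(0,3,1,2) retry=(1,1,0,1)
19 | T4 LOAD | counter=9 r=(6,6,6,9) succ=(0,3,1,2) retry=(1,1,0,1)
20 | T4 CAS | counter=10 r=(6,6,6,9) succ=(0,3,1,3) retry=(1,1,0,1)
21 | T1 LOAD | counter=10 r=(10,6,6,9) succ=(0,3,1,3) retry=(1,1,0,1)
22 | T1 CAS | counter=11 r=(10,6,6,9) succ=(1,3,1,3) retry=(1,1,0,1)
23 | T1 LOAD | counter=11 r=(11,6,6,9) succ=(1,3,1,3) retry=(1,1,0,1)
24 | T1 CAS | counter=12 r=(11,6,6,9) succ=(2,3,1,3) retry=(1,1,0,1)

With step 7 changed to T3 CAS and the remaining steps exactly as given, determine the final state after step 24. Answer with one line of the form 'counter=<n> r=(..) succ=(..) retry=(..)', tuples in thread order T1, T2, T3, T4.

counter=11 r=(10,5,5,8) succ=(2,2,1,3) retry=(1,2,1,1)

(re-executing from step 7 with the substitution; state before step 7: counter=5 r=(0,4,0,3) succ=(0,2,0,0) retry=(0,0,0,1))
7 | T3 CAS | counter=5 r=(0,4,0,3) succ=(0,2,0,0) retry=(0,0,1,1)
8 | T2 CAS | counter=5 r=(0,4,0,3) succ=(0,2,0,0) retry=(0,1,1,1)
9 | T3 LOAD | counter=5 r=(0,4,5,3) succ=(0,2,0,0) retry=(0,1,1,1)
10 | T1 LOAD | counter=5 r=(5,4,5,3) succ=(0,2,0,0) retry=(0,1,1,1)
11 | T2 LOAD | counter=5 r=(5,5,5,3) succ=(0,2,0,0) retry=(0,1,1,1)
12 | T3 CAS | counter=6 r=(5,5,5,3) succ=(0,2,1,0) retry=(0,1,1,1)
13 | T2 CAS | counter=6 r=(5,5,5,3) succ=(0,2,1,0) retry=(0,2,1,1)
14 | T4 LOAD | counter=6 r=(5,5,5,6) succ=(0,2,1,0) retry=(0,2,1,1)
15 | T4 CAS | counter=7 r=(5,5,5,6) succ=(0,2,1,1) retry=(0,2,1,1)
16 | T4 LOAD | counter=7 r=(5,5,5,7) succ=(0,2,1,1) retry=(0,2,1,1)
17 | T1 CAS | counter=7 r=(5,5,5,7) succ=(0,2,1,1) retry=(1,2,1,1)
18 | T4 CAS | counter=8 r=(5,5,5,7) succ=(0,2,1,2) retry=(1,2,1,1)
19 | T4 LOAD | counter=8 r=(5,5,5,8) succ=(0,2,1,2) retry=(1,2,1,1)
20 | T4 CAS | counter=9 r=(5,5,5,8) succ=(0,2,1,3) retry=(1,2,1,1)
21 | T1 LOAD | counter=9 r=(9,5,5,8) succ=(0,2,1,3) retry=(1,2,1,1)
22 | T1 CAS | counter=10 r=(9,5,5,8) succ=(1,2,1,3) retry=(1,2,1,1)
23 | T1 LOAD | counter=10 r=(10,5,5,8) succ=(1,2,1,3) retry=(1,2,1,1)
24 | T1 CAS | counter=11 r=(10,5,5,8) succ=(2,2,1,3) retry=(1,2,1,1)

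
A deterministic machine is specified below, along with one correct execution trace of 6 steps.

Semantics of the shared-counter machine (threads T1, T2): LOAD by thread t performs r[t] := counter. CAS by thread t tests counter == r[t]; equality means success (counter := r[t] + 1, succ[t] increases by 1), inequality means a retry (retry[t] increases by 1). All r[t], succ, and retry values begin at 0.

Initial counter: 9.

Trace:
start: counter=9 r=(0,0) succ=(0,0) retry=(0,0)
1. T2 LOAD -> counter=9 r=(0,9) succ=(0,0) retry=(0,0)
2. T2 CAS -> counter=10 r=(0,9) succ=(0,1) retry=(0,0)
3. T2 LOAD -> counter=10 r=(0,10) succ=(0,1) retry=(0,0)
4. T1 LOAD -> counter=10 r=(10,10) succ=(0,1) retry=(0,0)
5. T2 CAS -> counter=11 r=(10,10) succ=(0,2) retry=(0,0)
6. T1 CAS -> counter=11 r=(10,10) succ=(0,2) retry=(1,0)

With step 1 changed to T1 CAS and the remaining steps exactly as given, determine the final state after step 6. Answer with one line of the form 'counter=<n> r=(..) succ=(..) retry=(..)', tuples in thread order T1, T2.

counter=10 r=(9,9) succ=(0,1) retry=(2,1)

(re-executing from step 1 with the substitution; state before step 1: counter=9 r=(0,0) succ=(0,0) retry=(0,0))
1. T1 CAS -> counter=9 r=(0,0) succ=(0,0) retry=(1,0)
2. T2 CAS -> counter=9 r=(0,0) succ=(0,0) retry=(1,1)
3. T2 LOAD -> counter=9 r=(0,9) succ=(0,0) retry=(1,1)
4. T1 LOAD -> counter=9 r=(9,9) succ=(0,0) retry=(1,1)
5. T2 CAS -> counter=10 r=(9,9) succ=(0,1) retry=(1,1)
6. T1 CAS -> counter=10 r=(9,9) succ=(0,1) retry=(2,1)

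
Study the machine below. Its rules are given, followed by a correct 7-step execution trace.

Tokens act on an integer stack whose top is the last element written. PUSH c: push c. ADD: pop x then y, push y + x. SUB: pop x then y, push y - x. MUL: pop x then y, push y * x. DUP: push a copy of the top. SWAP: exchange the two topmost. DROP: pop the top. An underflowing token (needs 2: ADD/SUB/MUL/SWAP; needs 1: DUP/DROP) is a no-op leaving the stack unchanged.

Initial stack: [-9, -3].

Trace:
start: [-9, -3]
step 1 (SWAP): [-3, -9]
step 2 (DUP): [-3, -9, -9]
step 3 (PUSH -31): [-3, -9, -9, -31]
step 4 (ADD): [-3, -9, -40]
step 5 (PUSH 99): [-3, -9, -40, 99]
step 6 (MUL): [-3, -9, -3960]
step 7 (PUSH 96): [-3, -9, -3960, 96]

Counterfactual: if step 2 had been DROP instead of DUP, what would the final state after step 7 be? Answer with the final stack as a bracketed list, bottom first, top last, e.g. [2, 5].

[-3366, 96]

(re-executing from step 2 with the substitution; state before step 2: [-3, -9])
step 2 (DROP): [-3]
step 3 (PUSH -31): [-3, -31]
step 4 (ADD): [-34]
step 5 (PUSH 99): [-34, 99]
step 6 (MUL): [-3366]
step 7 (PUSH 96): [-3366, 96]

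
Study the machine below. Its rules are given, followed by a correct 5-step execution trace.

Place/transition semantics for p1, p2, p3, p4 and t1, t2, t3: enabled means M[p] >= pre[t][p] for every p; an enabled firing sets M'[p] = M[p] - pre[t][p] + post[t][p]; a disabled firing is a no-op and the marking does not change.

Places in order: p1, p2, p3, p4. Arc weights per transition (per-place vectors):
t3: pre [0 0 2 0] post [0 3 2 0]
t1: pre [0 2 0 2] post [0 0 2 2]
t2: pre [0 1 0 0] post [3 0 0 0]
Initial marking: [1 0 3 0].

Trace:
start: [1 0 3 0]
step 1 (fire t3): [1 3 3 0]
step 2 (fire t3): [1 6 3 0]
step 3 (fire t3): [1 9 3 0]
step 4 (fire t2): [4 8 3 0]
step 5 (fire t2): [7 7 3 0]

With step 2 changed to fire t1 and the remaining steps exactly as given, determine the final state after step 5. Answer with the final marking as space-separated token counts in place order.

7 4 3 0

(re-executing from step 2 with the substitution; state before step 2: [1 3 3 0])
step 2 (fire t1): [1 3 3 0]
step 3 (fire t3): [1 6 3 0]
step 4 (fire t2): [4 5 3 0]
step 5 (fire t2): [7 4 3 0]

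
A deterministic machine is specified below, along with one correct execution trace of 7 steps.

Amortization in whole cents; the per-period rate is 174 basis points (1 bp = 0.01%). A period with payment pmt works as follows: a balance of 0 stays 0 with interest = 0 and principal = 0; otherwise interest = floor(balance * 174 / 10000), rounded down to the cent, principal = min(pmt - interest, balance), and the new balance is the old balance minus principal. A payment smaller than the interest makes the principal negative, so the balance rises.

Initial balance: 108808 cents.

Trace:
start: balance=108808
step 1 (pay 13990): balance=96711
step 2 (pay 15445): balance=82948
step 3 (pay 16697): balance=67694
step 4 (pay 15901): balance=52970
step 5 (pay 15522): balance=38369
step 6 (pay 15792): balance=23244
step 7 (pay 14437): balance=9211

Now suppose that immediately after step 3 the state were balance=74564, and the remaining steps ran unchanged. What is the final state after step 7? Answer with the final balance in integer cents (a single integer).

state after step 3 := balance=74564
step 4 (pay 15901): balance=59960
step 5 (pay 15522): balance=45481
step 6 (pay 15792): balance=30480
step 7 (pay 14437): balance=16573

16573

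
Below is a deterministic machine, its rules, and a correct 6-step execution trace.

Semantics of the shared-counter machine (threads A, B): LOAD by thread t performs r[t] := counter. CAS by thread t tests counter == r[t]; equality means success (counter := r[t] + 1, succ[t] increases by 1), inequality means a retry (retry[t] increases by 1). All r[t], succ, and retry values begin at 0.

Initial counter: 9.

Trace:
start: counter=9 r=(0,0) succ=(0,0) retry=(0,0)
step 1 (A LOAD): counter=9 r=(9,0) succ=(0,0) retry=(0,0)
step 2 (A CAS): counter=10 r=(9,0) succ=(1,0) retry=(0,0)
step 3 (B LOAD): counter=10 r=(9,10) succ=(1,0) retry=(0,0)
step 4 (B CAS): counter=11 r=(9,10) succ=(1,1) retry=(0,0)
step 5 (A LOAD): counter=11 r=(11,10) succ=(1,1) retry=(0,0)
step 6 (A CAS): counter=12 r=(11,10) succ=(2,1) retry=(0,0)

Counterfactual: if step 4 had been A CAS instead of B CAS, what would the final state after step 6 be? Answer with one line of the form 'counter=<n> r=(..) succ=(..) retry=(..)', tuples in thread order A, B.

counter=11 r=(10,10) succ=(2,0) retry=(1,0)

(re-executing from step 4 with the substitution; state before step 4: counter=10 r=(9,10) succ=(1,0) retry=(0,0))
step 4 (A CAS): counter=10 r=(9,10) succ=(1,0) retry=(1,0)
step 5 (A LOAD): counter=10 r=(10,10) succ=(1,0) retry=(1,0)
step 6 (A CAS): counter=11 r=(10,10) succ=(2,0) retry=(1,0)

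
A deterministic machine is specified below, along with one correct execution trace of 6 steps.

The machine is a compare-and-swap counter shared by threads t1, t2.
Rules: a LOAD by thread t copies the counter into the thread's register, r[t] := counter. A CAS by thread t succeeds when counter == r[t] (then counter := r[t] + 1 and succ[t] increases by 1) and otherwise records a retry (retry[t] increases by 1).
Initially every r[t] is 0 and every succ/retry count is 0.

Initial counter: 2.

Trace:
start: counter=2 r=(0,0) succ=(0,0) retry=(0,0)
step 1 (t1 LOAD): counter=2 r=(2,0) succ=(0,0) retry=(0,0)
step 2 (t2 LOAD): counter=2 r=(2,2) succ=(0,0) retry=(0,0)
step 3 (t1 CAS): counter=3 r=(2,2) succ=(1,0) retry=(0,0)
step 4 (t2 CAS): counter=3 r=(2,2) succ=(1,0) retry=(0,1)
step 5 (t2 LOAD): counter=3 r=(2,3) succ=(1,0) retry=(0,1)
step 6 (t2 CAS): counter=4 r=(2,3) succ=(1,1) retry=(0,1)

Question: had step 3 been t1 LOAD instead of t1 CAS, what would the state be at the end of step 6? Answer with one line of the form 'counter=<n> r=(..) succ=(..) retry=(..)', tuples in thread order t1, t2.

(re-executing from step 3 with the substitution; state before step 3: counter=2 r=(2,2) succ=(0,0) retry=(0,0))
step 3 (t1 LOAD): counter=2 r=(2,2) succ=(0,0) retry=(0,0)
step 4 (t2 CAS): counter=3 r=(2,2) succ=(0,1) retry=(0,0)
step 5 (t2 LOAD): counter=3 r=(2,3) succ=(0,1) retry=(0,0)
step 6 (t2 CAS): counter=4 r=(2,3) succ=(0,2) retry=(0,0)

counter=4 r=(2,3) succ=(0,2) retry=(0,0)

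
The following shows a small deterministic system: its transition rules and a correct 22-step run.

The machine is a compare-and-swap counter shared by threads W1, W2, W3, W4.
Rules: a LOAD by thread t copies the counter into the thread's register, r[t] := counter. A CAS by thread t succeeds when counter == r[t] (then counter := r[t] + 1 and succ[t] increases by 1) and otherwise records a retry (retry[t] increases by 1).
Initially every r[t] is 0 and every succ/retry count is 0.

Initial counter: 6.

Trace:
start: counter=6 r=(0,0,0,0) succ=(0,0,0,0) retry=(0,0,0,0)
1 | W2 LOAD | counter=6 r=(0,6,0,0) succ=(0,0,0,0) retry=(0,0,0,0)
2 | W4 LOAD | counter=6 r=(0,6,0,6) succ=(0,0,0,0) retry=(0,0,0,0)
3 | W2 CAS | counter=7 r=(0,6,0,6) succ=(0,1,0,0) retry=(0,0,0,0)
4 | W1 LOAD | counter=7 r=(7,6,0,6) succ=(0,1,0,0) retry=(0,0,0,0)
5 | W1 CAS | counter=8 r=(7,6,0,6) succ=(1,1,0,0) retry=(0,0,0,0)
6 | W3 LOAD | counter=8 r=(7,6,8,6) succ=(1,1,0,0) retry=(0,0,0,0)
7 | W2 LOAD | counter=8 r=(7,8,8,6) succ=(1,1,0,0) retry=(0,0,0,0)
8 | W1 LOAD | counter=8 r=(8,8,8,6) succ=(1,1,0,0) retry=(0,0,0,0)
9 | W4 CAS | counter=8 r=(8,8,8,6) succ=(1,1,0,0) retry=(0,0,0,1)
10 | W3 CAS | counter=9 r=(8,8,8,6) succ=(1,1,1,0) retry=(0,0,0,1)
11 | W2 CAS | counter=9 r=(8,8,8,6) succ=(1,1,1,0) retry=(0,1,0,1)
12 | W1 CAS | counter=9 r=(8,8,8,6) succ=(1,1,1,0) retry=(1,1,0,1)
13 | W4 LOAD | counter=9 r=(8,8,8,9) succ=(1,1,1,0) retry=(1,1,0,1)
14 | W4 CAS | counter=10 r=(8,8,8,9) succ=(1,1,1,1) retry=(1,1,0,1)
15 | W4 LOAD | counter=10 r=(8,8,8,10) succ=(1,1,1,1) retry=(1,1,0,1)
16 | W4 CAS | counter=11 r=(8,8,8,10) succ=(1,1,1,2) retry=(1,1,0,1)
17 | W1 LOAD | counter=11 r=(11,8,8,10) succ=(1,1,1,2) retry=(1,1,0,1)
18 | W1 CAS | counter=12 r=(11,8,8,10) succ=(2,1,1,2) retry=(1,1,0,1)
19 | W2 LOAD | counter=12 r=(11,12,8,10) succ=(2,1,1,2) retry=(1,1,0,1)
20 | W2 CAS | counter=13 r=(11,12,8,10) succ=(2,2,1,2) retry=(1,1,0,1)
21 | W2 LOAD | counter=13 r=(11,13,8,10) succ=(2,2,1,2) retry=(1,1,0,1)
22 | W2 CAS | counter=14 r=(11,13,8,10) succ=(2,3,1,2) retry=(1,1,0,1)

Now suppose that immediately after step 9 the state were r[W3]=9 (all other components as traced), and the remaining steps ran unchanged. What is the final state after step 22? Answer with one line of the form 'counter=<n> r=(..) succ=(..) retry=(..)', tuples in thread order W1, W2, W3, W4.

state after step 9 := counter=8 r=(8,8,9,6) succ=(1,1,0,0) retry=(0,0,0,1)
10 | W3 CAS | counter=8 r=(8,8,9,6) succ=(1,1,0,0) retry=(0,0,1,1)
11 | W2 CAS | counter=9 r=(8,8,9,6) succ=(1,2,0,0) retry=(0,0,1,1)
12 | W1 CAS | counter=9 r=(8,8,9,6) succ=(1,2,0,0) retry=(1,0,1,1)
13 | W4 LOAD | counter=9 r=(8,8,9,9) succ=(1,2,0,0) retry=(1,0,1,1)
14 | W4 CAS | counter=10 r=(8,8,9,9) succ=(1,2,0,1) retry=(1,0,1,1)
15 | W4 LOAD | counter=10 r=(8,8,9,10) succ=(1,2,0,1) retry=(1,0,1,1)
16 | W4 CAS | counter=11 r=(8,8,9,10) succ=(1,2,0,2) retry=(1,0,1,1)
17 | W1 LOAD | counter=11 r=(11,8,9,10) succ=(1,2,0,2) retry=(1,0,1,1)
18 | W1 CAS | counter=12 r=(11,8,9,10) succ=(2,2,0,2) retry=(1,0,1,1)
19 | W2 LOAD | counter=12 r=(11,12,9,10) succ=(2,2,0,2) retry=(1,0,1,1)
20 | W2 CAS | counter=13 r=(11,12,9,10) succ=(2,3,0,2) retry=(1,0,1,1)
21 | W2 LOAD | counter=13 r=(11,13,9,10) succ=(2,3,0,2) retry=(1,0,1,1)
22 | W2 CAS | counter=14 r=(11,13,9,10) succ=(2,4,0,2) retry=(1,0,1,1)

counter=14 r=(11,13,9,10) succ=(2,4,0,2) retry=(1,0,1,1)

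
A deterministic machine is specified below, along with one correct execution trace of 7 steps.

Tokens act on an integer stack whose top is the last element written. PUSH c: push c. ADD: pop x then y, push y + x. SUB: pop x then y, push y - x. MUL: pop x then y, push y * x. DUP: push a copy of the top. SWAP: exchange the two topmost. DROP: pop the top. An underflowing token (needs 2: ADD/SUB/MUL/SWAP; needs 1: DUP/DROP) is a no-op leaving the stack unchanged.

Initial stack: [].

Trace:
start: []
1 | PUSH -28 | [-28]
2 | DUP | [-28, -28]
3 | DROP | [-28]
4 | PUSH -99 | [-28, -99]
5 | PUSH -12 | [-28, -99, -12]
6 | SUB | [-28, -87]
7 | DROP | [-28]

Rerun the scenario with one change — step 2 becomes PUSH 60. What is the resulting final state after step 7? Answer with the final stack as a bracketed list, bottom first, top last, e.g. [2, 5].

[-28]

(re-executing from step 2 with the substitution; state before step 2: [-28])
2 | PUSH 60 | [-28, 60]
3 | DROP | [-28]
4 | PUSH -99 | [-28, -99]
5 | PUSH -12 | [-28, -99, -12]
6 | SUB | [-28, -87]
7 | DROP | [-28]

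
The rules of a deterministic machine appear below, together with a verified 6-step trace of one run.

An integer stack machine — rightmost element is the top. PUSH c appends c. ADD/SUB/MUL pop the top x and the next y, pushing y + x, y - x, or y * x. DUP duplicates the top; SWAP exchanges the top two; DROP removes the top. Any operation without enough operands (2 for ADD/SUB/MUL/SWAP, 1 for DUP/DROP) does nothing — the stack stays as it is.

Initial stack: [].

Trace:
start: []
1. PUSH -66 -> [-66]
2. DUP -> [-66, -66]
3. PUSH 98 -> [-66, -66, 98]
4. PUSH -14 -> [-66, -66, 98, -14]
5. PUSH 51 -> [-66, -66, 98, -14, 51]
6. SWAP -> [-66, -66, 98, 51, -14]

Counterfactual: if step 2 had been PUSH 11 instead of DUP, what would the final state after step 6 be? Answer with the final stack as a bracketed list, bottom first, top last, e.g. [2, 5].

(re-executing from step 2 with the substitution; state before step 2: [-66])
2. PUSH 11 -> [-66, 11]
3. PUSH 98 -> [-66, 11, 98]
4. PUSH -14 -> [-66, 11, 98, -14]
5. PUSH 51 -> [-66, 11, 98, -14, 51]
6. SWAP -> [-66, 11, 98, 51, -14]

[-66, 11, 98, 51, -14]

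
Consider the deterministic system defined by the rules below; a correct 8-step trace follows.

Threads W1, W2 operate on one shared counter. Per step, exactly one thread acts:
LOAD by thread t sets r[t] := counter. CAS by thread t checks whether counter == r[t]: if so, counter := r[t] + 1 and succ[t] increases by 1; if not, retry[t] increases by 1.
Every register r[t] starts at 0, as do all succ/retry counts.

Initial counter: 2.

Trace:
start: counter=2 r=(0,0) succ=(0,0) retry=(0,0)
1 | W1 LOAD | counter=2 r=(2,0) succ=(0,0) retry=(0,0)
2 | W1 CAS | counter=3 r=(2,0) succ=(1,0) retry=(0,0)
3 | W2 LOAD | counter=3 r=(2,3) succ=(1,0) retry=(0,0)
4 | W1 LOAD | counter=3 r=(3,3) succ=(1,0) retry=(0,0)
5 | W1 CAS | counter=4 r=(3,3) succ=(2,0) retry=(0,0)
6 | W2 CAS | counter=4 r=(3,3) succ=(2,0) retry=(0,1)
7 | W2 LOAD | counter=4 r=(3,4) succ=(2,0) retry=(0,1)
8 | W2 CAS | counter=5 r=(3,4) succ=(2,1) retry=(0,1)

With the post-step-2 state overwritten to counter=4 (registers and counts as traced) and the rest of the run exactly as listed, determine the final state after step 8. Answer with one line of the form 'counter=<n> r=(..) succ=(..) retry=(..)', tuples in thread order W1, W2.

counter=6 r=(4,5) succ=(2,1) retry=(0,1)

state after step 2 := counter=4 r=(2,0) succ=(1,0) retry=(0,0)
3 | W2 LOAD | counter=4 r=(2,4) succ=(1,0) retry=(0,0)
4 | W1 LOAD | counter=4 r=(4,4) succ=(1,0) retry=(0,0)
5 | W1 CAS | counter=5 r=(4,4) succ=(2,0) retry=(0,0)
6 | W2 CAS | counter=5 r=(4,4) succ=(2,0) retry=(0,1)
7 | W2 LOAD | counter=5 r=(4,5) succ=(2,0) retry=(0,1)
8 | W2 CAS | counter=6 r=(4,5) succ=(2,1) retry=(0,1)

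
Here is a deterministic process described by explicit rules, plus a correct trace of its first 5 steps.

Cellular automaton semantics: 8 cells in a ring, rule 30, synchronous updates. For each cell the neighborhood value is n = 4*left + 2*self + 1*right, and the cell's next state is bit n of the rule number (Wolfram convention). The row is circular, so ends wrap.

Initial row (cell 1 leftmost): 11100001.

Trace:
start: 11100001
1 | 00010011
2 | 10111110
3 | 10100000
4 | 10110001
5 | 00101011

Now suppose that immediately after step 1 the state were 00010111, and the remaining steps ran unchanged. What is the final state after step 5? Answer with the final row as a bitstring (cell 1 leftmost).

state after step 1 := 00010111
2 | 10110100
3 | 10100111
4 | 00111100
5 | 01100010

01100010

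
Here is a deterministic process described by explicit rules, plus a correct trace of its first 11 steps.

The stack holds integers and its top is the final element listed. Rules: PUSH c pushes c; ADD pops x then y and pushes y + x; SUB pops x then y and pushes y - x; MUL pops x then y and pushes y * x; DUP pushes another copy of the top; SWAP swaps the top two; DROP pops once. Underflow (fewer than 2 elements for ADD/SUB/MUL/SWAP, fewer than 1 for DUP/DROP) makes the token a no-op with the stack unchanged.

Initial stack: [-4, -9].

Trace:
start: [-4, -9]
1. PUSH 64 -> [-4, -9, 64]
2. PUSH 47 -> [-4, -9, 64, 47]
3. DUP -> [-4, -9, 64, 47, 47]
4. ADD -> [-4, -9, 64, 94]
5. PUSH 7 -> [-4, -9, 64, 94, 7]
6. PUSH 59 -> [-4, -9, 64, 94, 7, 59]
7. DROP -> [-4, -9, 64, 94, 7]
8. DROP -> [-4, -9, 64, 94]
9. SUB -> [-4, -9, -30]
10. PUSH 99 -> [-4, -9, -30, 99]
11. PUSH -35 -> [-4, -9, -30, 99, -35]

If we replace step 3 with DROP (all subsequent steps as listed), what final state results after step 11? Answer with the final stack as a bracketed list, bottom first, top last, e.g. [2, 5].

[-59, 99, -35]

(re-executing from step 3 with the substitution; state before step 3: [-4, -9, 64, 47])
3. DROP -> [-4, -9, 64]
4. ADD -> [-4, 55]
5. PUSH 7 -> [-4, 55, 7]
6. PUSH 59 -> [-4, 55, 7, 59]
7. DROP -> [-4, 55, 7]
8. DROP -> [-4, 55]
9. SUB -> [-59]
10. PUSH 99 -> [-59, 99]
11. PUSH -35 -> [-59, 99, -35]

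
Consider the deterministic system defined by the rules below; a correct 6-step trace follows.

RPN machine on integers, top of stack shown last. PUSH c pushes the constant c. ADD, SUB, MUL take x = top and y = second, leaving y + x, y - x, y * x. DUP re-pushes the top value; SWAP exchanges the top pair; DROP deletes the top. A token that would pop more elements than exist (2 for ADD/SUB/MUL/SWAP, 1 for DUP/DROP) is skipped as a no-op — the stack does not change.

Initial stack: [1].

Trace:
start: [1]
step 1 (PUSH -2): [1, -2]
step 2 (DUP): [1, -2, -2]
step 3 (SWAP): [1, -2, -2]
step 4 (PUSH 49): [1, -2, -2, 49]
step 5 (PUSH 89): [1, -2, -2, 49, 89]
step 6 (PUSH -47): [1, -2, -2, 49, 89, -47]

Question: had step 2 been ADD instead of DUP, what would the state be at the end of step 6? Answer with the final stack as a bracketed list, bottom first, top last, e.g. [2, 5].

(re-executing from step 2 with the substitution; state before step 2: [1, -2])
step 2 (ADD): [-1]
step 3 (SWAP): [-1]
step 4 (PUSH 49): [-1, 49]
step 5 (PUSH 89): [-1, 49, 89]
step 6 (PUSH -47): [-1, 49, 89, -47]

[-1, 49, 89, -47]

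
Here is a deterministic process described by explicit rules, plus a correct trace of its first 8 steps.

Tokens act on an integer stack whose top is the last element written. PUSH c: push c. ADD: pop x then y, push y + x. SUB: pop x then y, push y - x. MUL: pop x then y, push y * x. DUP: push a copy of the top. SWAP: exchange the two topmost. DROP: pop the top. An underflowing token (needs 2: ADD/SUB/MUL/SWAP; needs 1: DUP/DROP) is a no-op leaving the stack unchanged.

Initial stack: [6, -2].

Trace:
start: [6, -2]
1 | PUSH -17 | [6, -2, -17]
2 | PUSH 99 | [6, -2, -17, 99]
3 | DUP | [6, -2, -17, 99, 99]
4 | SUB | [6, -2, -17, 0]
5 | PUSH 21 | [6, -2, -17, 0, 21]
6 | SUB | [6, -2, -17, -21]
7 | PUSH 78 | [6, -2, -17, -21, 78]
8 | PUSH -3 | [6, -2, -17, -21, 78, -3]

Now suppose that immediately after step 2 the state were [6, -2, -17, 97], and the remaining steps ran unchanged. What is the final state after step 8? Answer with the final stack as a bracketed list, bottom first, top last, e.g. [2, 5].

[6, -2, -17, -21, 78, -3]

state after step 2 := [6, -2, -17, 97]
3 | DUP | [6, -2, -17, 97, 97]
4 | SUB | [6, -2, -17, 0]
5 | PUSH 21 | [6, -2, -17, 0, 21]
6 | SUB | [6, -2, -17, -21]
7 | PUSH 78 | [6, -2, -17, -21, 78]
8 | PUSH -3 | [6, -2, -17, -21, 78, -3]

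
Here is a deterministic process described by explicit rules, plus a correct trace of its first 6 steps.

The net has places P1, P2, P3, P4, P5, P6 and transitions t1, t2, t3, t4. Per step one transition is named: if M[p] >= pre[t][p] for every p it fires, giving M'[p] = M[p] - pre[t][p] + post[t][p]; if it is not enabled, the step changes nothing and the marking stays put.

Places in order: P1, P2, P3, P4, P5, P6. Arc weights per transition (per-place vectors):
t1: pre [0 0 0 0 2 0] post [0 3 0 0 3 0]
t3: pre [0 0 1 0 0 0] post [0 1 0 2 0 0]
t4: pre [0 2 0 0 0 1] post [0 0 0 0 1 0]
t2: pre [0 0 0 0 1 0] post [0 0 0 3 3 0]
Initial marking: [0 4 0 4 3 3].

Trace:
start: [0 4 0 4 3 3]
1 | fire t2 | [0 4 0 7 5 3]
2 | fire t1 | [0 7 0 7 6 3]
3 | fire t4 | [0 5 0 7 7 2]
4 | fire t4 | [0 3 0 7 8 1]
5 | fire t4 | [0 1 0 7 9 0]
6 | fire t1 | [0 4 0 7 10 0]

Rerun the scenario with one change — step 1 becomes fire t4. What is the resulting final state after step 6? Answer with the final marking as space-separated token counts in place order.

(re-executing from step 1 with the substitution; state before step 1: [0 4 0 4 3 3])
1 | fire t4 | [0 2 0 4 4 2]
2 | fire t1 | [0 5 0 4 5 2]
3 | fire t4 | [0 3 0 4 6 1]
4 | fire t4 | [0 1 0 4 7 0]
5 | fire t4 | [0 1 0 4 7 0]
6 | fire t1 | [0 4 0 4 8 0]

0 4 0 4 8 0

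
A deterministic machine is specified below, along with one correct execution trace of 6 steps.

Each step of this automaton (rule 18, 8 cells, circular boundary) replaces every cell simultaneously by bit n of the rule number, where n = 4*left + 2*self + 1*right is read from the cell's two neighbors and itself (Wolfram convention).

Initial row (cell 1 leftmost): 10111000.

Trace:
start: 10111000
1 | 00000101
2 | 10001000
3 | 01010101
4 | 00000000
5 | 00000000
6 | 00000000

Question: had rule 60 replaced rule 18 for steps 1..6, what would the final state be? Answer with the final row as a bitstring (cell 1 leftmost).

11111111

(re-executing steps 1..6 under rule 60; state before step 1: 10111000)
1 | 11100100
2 | 10010110
3 | 11011101
4 | 00110011
5 | 10101010
6 | 11111111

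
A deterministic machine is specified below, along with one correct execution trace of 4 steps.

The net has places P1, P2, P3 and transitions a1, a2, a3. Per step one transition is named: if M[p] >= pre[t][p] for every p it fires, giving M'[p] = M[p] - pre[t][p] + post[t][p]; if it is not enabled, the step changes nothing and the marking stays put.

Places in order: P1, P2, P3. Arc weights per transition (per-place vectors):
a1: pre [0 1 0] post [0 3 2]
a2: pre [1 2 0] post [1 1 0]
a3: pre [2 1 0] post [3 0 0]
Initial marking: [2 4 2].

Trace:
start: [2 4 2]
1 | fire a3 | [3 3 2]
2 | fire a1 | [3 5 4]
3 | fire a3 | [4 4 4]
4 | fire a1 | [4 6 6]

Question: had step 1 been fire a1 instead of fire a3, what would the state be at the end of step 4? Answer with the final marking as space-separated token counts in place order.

3 9 8

(re-executing from step 1 with the substitution; state before step 1: [2 4 2])
1 | fire a1 | [2 6 4]
2 | fire a1 | [2 8 6]
3 | fire a3 | [3 7 6]
4 | fire a1 | [3 9 8]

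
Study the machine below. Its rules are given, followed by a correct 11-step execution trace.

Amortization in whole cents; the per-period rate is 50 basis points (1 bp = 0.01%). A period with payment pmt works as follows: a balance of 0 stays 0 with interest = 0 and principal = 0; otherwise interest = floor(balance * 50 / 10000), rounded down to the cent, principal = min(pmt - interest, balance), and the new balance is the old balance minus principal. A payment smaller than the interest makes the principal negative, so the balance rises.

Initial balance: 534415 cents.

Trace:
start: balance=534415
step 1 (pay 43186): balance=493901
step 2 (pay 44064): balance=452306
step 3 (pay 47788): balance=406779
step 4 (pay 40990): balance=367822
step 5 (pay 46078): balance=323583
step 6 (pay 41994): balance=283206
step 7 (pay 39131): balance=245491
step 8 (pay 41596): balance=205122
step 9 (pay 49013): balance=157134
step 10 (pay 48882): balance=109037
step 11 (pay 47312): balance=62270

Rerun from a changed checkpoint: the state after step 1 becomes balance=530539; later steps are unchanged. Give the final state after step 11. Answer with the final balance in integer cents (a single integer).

state after step 1 := balance=530539
step 2 (pay 44064): balance=489127
step 3 (pay 47788): balance=443784
step 4 (pay 40990): balance=405012
step 5 (pay 46078): balance=360959
step 6 (pay 41994): balance=320769
step 7 (pay 39131): balance=283241
step 8 (pay 41596): balance=243061
step 9 (pay 49013): balance=195263
step 10 (pay 48882): balance=147357
step 11 (pay 47312): balance=100781

100781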